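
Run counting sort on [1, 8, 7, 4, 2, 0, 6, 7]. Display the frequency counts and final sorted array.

Count array: [1, 1, 1, 0, 1, 0, 1, 2, 1]
(count[i] = number of elements equal to i)
Cumulative count: [1, 2, 3, 3, 4, 4, 5, 7, 8]
Sorted: [0, 1, 2, 4, 6, 7, 7, 8]


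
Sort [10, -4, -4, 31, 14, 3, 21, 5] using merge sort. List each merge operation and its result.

Divide and conquer:
  Merge [10] + [-4] -> [-4, 10]
  Merge [-4] + [31] -> [-4, 31]
  Merge [-4, 10] + [-4, 31] -> [-4, -4, 10, 31]
  Merge [14] + [3] -> [3, 14]
  Merge [21] + [5] -> [5, 21]
  Merge [3, 14] + [5, 21] -> [3, 5, 14, 21]
  Merge [-4, -4, 10, 31] + [3, 5, 14, 21] -> [-4, -4, 3, 5, 10, 14, 21, 31]


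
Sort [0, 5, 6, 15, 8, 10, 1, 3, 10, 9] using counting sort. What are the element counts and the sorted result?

Count array: [1, 1, 0, 1, 0, 1, 1, 0, 1, 1, 2, 0, 0, 0, 0, 1]
(count[i] = number of elements equal to i)
Cumulative count: [1, 2, 2, 3, 3, 4, 5, 5, 6, 7, 9, 9, 9, 9, 9, 10]
Sorted: [0, 1, 3, 5, 6, 8, 9, 10, 10, 15]


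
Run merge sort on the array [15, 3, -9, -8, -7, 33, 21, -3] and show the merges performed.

Divide and conquer:
  Merge [15] + [3] -> [3, 15]
  Merge [-9] + [-8] -> [-9, -8]
  Merge [3, 15] + [-9, -8] -> [-9, -8, 3, 15]
  Merge [-7] + [33] -> [-7, 33]
  Merge [21] + [-3] -> [-3, 21]
  Merge [-7, 33] + [-3, 21] -> [-7, -3, 21, 33]
  Merge [-9, -8, 3, 15] + [-7, -3, 21, 33] -> [-9, -8, -7, -3, 3, 15, 21, 33]


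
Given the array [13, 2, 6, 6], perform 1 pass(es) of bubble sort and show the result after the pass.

After pass 1: [2, 6, 6, 13] (3 swaps)
Total swaps: 3


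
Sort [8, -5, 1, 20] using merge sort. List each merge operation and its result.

Divide and conquer:
  Merge [8] + [-5] -> [-5, 8]
  Merge [1] + [20] -> [1, 20]
  Merge [-5, 8] + [1, 20] -> [-5, 1, 8, 20]


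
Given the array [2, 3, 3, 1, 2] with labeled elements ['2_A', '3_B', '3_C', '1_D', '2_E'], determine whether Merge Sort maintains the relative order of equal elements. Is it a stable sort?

Trace Merge Sort on the labeled array (the key is the number; the letter only tracks identity):
  Merge [2_A] + [3_B] -> [2_A, 3_B]
  Merge [1_D] + [2_E] -> [1_D, 2_E]
  Merge [3_C] + [1_D, 2_E] -> [1_D, 2_E, 3_C]
  Merge [2_A, 3_B] + [1_D, 2_E, 3_C] -> [1_D, 2_A, 2_E, 3_B, 3_C]
Final order: [1_D, 2_A, 2_E, 3_B, 3_C]
Equal keys:
  value 2: originally 2_A, 2_E; after sorting 2_A, 2_E -> order preserved
  value 3: originally 3_B, 3_C; after sorting 3_B, 3_C -> order preserved
All equal keys kept their original relative order. Merge Sort is stable: when the heads of the two halves are equal the merge takes from the left half first.
Answer: Stable


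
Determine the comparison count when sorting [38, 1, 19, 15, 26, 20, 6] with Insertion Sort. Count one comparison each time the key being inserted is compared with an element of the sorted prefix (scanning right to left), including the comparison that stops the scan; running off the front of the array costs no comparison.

Insert 1: 38 > 1 (shift), reached front = 1 comparison(s) -> [1, 38, 19, 15, 26, 20, 6]
Insert 19: 38 > 19 (shift), 1 <= 19 (stop) = 2 comparison(s) -> [1, 19, 38, 15, 26, 20, 6]
Insert 15: 38 > 15 (shift), 19 > 15 (shift), 1 <= 15 (stop) = 3 comparison(s) -> [1, 15, 19, 38, 26, 20, 6]
Insert 26: 38 > 26 (shift), 19 <= 26 (stop) = 2 comparison(s) -> [1, 15, 19, 26, 38, 20, 6]
Insert 20: 38 > 20 (shift), 26 > 20 (shift), 19 <= 20 (stop) = 3 comparison(s) -> [1, 15, 19, 20, 26, 38, 6]
Insert 6: 38 > 6 (shift), 26 > 6 (shift), 20 > 6 (shift), 19 > 6 (shift), 15 > 6 (shift), 1 <= 6 (stop) = 6 comparison(s) -> [1, 6, 15, 19, 20, 26, 38]
Total comparisons: 1 + 2 + 3 + 2 + 3 + 6 = 17


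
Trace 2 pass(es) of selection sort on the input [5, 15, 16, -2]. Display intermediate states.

Pass 1: Select minimum -2 at index 3, swap -> [-2, 15, 16, 5]
Pass 2: Select minimum 5 at index 3, swap -> [-2, 5, 16, 15]


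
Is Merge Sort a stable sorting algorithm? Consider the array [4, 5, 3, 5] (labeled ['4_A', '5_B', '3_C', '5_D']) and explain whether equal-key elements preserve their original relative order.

Trace Merge Sort on the labeled array (the key is the number; the letter only tracks identity):
  Merge [4_A] + [5_B] -> [4_A, 5_B]
  Merge [3_C] + [5_D] -> [3_C, 5_D]
  Merge [4_A, 5_B] + [3_C, 5_D] -> [3_C, 4_A, 5_B, 5_D]
Final order: [3_C, 4_A, 5_B, 5_D]
Equal keys:
  value 5: originally 5_B, 5_D; after sorting 5_B, 5_D -> order preserved
All equal keys kept their original relative order. Merge Sort is stable: when the heads of the two halves are equal the merge takes from the left half first.
Answer: Stable


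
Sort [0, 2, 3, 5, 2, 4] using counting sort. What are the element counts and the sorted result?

Count array: [1, 0, 2, 1, 1, 1]
(count[i] = number of elements equal to i)
Cumulative count: [1, 1, 3, 4, 5, 6]
Sorted: [0, 2, 2, 3, 4, 5]


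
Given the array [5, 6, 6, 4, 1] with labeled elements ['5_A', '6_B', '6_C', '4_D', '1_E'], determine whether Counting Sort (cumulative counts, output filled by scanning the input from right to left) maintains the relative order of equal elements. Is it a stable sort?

Trace Counting Sort on the labeled array (the key is the number; the letter only tracks identity):
  Counts for values 0..6: [0, 1, 0, 0, 1, 1, 2]
  Cumulative counts: [0, 1, 1, 1, 2, 3, 5]
  Scan right to left: place 1_E at output index 0
  Scan right to left: place 4_D at output index 1
  Scan right to left: place 6_C at output index 4
  Scan right to left: place 6_B at output index 3
  Scan right to left: place 5_A at output index 2
  Output: [1_E, 4_D, 5_A, 6_B, 6_C]
Equal keys:
  value 6: originally 6_B, 6_C; after sorting 6_B, 6_C -> order preserved
All equal keys kept their original relative order. Counting Sort is stable: scanning the input right to left with decreasing cumulative counts places later duplicates at later output positions.
Answer: Stable


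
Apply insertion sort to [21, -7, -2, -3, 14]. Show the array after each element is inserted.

First element 21 is already 'sorted'
Insert -7: shifted 1 elements -> [-7, 21, -2, -3, 14]
Insert -2: shifted 1 elements -> [-7, -2, 21, -3, 14]
Insert -3: shifted 2 elements -> [-7, -3, -2, 21, 14]
Insert 14: shifted 1 elements -> [-7, -3, -2, 14, 21]


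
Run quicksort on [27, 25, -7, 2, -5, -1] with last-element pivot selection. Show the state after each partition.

Partition 1: pivot=-1 at index 2 -> [-7, -5, -1, 2, 25, 27]
Partition 2: pivot=-5 at index 1 -> [-7, -5, -1, 2, 25, 27]
Partition 3: pivot=27 at index 5 -> [-7, -5, -1, 2, 25, 27]
Partition 4: pivot=25 at index 4 -> [-7, -5, -1, 2, 25, 27]


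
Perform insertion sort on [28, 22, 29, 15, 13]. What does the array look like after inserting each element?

First element 28 is already 'sorted'
Insert 22: shifted 1 elements -> [22, 28, 29, 15, 13]
Insert 29: shifted 0 elements -> [22, 28, 29, 15, 13]
Insert 15: shifted 3 elements -> [15, 22, 28, 29, 13]
Insert 13: shifted 4 elements -> [13, 15, 22, 28, 29]


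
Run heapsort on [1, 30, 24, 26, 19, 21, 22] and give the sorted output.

Build heap: [30, 26, 24, 1, 19, 21, 22]
Extract 30: [26, 22, 24, 1, 19, 21, 30]
Extract 26: [24, 22, 21, 1, 19, 26, 30]
Extract 24: [22, 19, 21, 1, 24, 26, 30]
Extract 22: [21, 19, 1, 22, 24, 26, 30]
Extract 21: [19, 1, 21, 22, 24, 26, 30]
Extract 19: [1, 19, 21, 22, 24, 26, 30]


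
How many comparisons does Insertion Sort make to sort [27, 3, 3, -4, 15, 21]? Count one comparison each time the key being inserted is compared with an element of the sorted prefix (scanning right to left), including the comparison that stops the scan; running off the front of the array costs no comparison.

Insert 3: 27 > 3 (shift), reached front = 1 comparison(s) -> [3, 27, 3, -4, 15, 21]
Insert 3: 27 > 3 (shift), 3 <= 3 (stop) = 2 comparison(s) -> [3, 3, 27, -4, 15, 21]
Insert -4: 27 > -4 (shift), 3 > -4 (shift), 3 > -4 (shift), reached front = 3 comparison(s) -> [-4, 3, 3, 27, 15, 21]
Insert 15: 27 > 15 (shift), 3 <= 15 (stop) = 2 comparison(s) -> [-4, 3, 3, 15, 27, 21]
Insert 21: 27 > 21 (shift), 15 <= 21 (stop) = 2 comparison(s) -> [-4, 3, 3, 15, 21, 27]
Total comparisons: 1 + 2 + 3 + 2 + 2 = 10


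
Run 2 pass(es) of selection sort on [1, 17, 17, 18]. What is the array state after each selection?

Pass 1: Select minimum 1 at index 0, swap -> [1, 17, 17, 18]
Pass 2: Select minimum 17 at index 1, swap -> [1, 17, 17, 18]


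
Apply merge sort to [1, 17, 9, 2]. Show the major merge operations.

Divide and conquer:
  Merge [1] + [17] -> [1, 17]
  Merge [9] + [2] -> [2, 9]
  Merge [1, 17] + [2, 9] -> [1, 2, 9, 17]


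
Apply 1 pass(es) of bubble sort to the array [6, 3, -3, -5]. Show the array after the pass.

After pass 1: [3, -3, -5, 6] (3 swaps)
Total swaps: 3


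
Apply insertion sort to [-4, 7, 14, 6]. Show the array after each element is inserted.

First element -4 is already 'sorted'
Insert 7: shifted 0 elements -> [-4, 7, 14, 6]
Insert 14: shifted 0 elements -> [-4, 7, 14, 6]
Insert 6: shifted 2 elements -> [-4, 6, 7, 14]


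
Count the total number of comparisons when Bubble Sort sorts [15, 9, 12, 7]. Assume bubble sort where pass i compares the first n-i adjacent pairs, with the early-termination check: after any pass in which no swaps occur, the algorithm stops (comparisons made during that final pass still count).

Pass 1: compare adjacent pairs (0,1)..(2,3) = 3 comparison(s), 3 swap(s) -> [9, 12, 7, 15]
Pass 2: compare adjacent pairs (0,1)..(1,2) = 2 comparison(s), 1 swap(s) -> [9, 7, 12, 15]
Pass 3: compare adjacent pairs (0,1)..(0,1) = 1 comparison(s), 1 swap(s) -> [7, 9, 12, 15]
Every pass made at least one swap, so all n-1 passes run.
Total comparisons: 3 + 2 + 1 = 6


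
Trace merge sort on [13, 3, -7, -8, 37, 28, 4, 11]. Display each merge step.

Divide and conquer:
  Merge [13] + [3] -> [3, 13]
  Merge [-7] + [-8] -> [-8, -7]
  Merge [3, 13] + [-8, -7] -> [-8, -7, 3, 13]
  Merge [37] + [28] -> [28, 37]
  Merge [4] + [11] -> [4, 11]
  Merge [28, 37] + [4, 11] -> [4, 11, 28, 37]
  Merge [-8, -7, 3, 13] + [4, 11, 28, 37] -> [-8, -7, 3, 4, 11, 13, 28, 37]


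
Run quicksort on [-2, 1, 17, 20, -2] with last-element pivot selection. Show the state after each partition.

Partition 1: pivot=-2 at index 1 -> [-2, -2, 17, 20, 1]
Partition 2: pivot=1 at index 2 -> [-2, -2, 1, 20, 17]
Partition 3: pivot=17 at index 3 -> [-2, -2, 1, 17, 20]


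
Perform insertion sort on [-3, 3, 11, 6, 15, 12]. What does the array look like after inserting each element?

First element -3 is already 'sorted'
Insert 3: shifted 0 elements -> [-3, 3, 11, 6, 15, 12]
Insert 11: shifted 0 elements -> [-3, 3, 11, 6, 15, 12]
Insert 6: shifted 1 elements -> [-3, 3, 6, 11, 15, 12]
Insert 15: shifted 0 elements -> [-3, 3, 6, 11, 15, 12]
Insert 12: shifted 1 elements -> [-3, 3, 6, 11, 12, 15]


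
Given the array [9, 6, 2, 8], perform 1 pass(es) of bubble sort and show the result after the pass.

After pass 1: [6, 2, 8, 9] (3 swaps)
Total swaps: 3


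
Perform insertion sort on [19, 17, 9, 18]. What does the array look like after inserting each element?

First element 19 is already 'sorted'
Insert 17: shifted 1 elements -> [17, 19, 9, 18]
Insert 9: shifted 2 elements -> [9, 17, 19, 18]
Insert 18: shifted 1 elements -> [9, 17, 18, 19]


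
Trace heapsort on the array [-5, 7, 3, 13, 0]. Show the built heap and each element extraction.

Build heap: [13, 7, 3, -5, 0]
Extract 13: [7, 0, 3, -5, 13]
Extract 7: [3, 0, -5, 7, 13]
Extract 3: [0, -5, 3, 7, 13]
Extract 0: [-5, 0, 3, 7, 13]


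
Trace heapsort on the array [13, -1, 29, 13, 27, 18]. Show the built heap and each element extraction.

Build heap: [29, 27, 18, 13, -1, 13]
Extract 29: [27, 13, 18, 13, -1, 29]
Extract 27: [18, 13, -1, 13, 27, 29]
Extract 18: [13, 13, -1, 18, 27, 29]
Extract 13: [13, -1, 13, 18, 27, 29]
Extract 13: [-1, 13, 13, 18, 27, 29]


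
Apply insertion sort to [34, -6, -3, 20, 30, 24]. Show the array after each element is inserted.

First element 34 is already 'sorted'
Insert -6: shifted 1 elements -> [-6, 34, -3, 20, 30, 24]
Insert -3: shifted 1 elements -> [-6, -3, 34, 20, 30, 24]
Insert 20: shifted 1 elements -> [-6, -3, 20, 34, 30, 24]
Insert 30: shifted 1 elements -> [-6, -3, 20, 30, 34, 24]
Insert 24: shifted 2 elements -> [-6, -3, 20, 24, 30, 34]


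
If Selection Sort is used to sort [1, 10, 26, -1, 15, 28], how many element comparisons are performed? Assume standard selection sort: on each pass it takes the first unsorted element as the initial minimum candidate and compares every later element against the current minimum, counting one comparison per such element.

Pass 1: scan indices 1..5 for the minimum = 5 comparison(s); min is -1, place at index 0 -> [-1, 10, 26, 1, 15, 28]
Pass 2: scan indices 2..5 for the minimum = 4 comparison(s); min is 1, place at index 1 -> [-1, 1, 26, 10, 15, 28]
Pass 3: scan indices 3..5 for the minimum = 3 comparison(s); min is 10, place at index 2 -> [-1, 1, 10, 26, 15, 28]
Pass 4: scan indices 4..5 for the minimum = 2 comparison(s); min is 15, place at index 3 -> [-1, 1, 10, 15, 26, 28]
Pass 5: scan indices 5..5 for the minimum = 1 comparison(s); min is 26, place at index 4 -> [-1, 1, 10, 15, 26, 28]
Selection sort always scans the whole unsorted suffix, so the count is (n-1) + (n-2) + ... + 1 = n(n-1)/2 = 6*5/2 = 15 regardless of the input order.
Total comparisons: 5 + 4 + 3 + 2 + 1 = 15


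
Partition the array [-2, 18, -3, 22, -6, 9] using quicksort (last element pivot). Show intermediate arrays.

Partition 1: pivot=9 at index 3 -> [-2, -3, -6, 9, 18, 22]
Partition 2: pivot=-6 at index 0 -> [-6, -3, -2, 9, 18, 22]
Partition 3: pivot=-2 at index 2 -> [-6, -3, -2, 9, 18, 22]
Partition 4: pivot=22 at index 5 -> [-6, -3, -2, 9, 18, 22]


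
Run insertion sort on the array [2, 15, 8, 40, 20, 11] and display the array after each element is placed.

First element 2 is already 'sorted'
Insert 15: shifted 0 elements -> [2, 15, 8, 40, 20, 11]
Insert 8: shifted 1 elements -> [2, 8, 15, 40, 20, 11]
Insert 40: shifted 0 elements -> [2, 8, 15, 40, 20, 11]
Insert 20: shifted 1 elements -> [2, 8, 15, 20, 40, 11]
Insert 11: shifted 3 elements -> [2, 8, 11, 15, 20, 40]


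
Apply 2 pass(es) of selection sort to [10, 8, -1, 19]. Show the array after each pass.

Pass 1: Select minimum -1 at index 2, swap -> [-1, 8, 10, 19]
Pass 2: Select minimum 8 at index 1, swap -> [-1, 8, 10, 19]


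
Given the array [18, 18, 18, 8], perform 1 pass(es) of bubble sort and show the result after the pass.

After pass 1: [18, 18, 8, 18] (1 swaps)
Total swaps: 1


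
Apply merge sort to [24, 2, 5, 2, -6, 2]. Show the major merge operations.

Divide and conquer:
  Merge [2] + [5] -> [2, 5]
  Merge [24] + [2, 5] -> [2, 5, 24]
  Merge [-6] + [2] -> [-6, 2]
  Merge [2] + [-6, 2] -> [-6, 2, 2]
  Merge [2, 5, 24] + [-6, 2, 2] -> [-6, 2, 2, 2, 5, 24]


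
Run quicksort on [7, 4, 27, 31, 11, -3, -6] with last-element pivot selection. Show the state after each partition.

Partition 1: pivot=-6 at index 0 -> [-6, 4, 27, 31, 11, -3, 7]
Partition 2: pivot=7 at index 3 -> [-6, 4, -3, 7, 11, 27, 31]
Partition 3: pivot=-3 at index 1 -> [-6, -3, 4, 7, 11, 27, 31]
Partition 4: pivot=31 at index 6 -> [-6, -3, 4, 7, 11, 27, 31]
Partition 5: pivot=27 at index 5 -> [-6, -3, 4, 7, 11, 27, 31]


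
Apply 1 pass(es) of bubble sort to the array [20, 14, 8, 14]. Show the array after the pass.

After pass 1: [14, 8, 14, 20] (3 swaps)
Total swaps: 3


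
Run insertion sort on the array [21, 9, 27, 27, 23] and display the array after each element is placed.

First element 21 is already 'sorted'
Insert 9: shifted 1 elements -> [9, 21, 27, 27, 23]
Insert 27: shifted 0 elements -> [9, 21, 27, 27, 23]
Insert 27: shifted 0 elements -> [9, 21, 27, 27, 23]
Insert 23: shifted 2 elements -> [9, 21, 23, 27, 27]


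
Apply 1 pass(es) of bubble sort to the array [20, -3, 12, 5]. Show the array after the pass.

After pass 1: [-3, 12, 5, 20] (3 swaps)
Total swaps: 3


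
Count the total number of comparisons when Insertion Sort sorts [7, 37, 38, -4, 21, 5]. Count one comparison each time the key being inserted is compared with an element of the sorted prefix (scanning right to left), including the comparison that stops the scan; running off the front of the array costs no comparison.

Insert 37: 7 <= 37 (stop) = 1 comparison(s) -> [7, 37, 38, -4, 21, 5]
Insert 38: 37 <= 38 (stop) = 1 comparison(s) -> [7, 37, 38, -4, 21, 5]
Insert -4: 38 > -4 (shift), 37 > -4 (shift), 7 > -4 (shift), reached front = 3 comparison(s) -> [-4, 7, 37, 38, 21, 5]
Insert 21: 38 > 21 (shift), 37 > 21 (shift), 7 <= 21 (stop) = 3 comparison(s) -> [-4, 7, 21, 37, 38, 5]
Insert 5: 38 > 5 (shift), 37 > 5 (shift), 21 > 5 (shift), 7 > 5 (shift), -4 <= 5 (stop) = 5 comparison(s) -> [-4, 5, 7, 21, 37, 38]
Total comparisons: 1 + 1 + 3 + 3 + 5 = 13


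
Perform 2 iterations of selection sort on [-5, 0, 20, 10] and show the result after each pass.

Pass 1: Select minimum -5 at index 0, swap -> [-5, 0, 20, 10]
Pass 2: Select minimum 0 at index 1, swap -> [-5, 0, 20, 10]


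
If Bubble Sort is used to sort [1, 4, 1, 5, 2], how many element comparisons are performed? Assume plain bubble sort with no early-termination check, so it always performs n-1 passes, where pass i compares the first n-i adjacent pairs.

Pass 1: compare adjacent pairs (0,1)..(3,4) = 4 comparison(s), 2 swap(s) -> [1, 1, 4, 2, 5]
Pass 2: compare adjacent pairs (0,1)..(2,3) = 3 comparison(s), 1 swap(s) -> [1, 1, 2, 4, 5]
Pass 3: compare adjacent pairs (0,1)..(1,2) = 2 comparison(s), 0 swap(s) -> [1, 1, 2, 4, 5]
Pass 4: compare adjacent pairs (0,1)..(0,1) = 1 comparison(s), 0 swap(s) -> [1, 1, 2, 4, 5]
Total comparisons: 4 + 3 + 2 + 1 = 10


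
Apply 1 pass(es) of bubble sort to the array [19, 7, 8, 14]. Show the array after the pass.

After pass 1: [7, 8, 14, 19] (3 swaps)
Total swaps: 3


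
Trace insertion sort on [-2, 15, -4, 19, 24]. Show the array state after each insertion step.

First element -2 is already 'sorted'
Insert 15: shifted 0 elements -> [-2, 15, -4, 19, 24]
Insert -4: shifted 2 elements -> [-4, -2, 15, 19, 24]
Insert 19: shifted 0 elements -> [-4, -2, 15, 19, 24]
Insert 24: shifted 0 elements -> [-4, -2, 15, 19, 24]


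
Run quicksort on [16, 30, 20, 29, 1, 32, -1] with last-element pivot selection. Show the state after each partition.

Partition 1: pivot=-1 at index 0 -> [-1, 30, 20, 29, 1, 32, 16]
Partition 2: pivot=16 at index 2 -> [-1, 1, 16, 29, 30, 32, 20]
Partition 3: pivot=20 at index 3 -> [-1, 1, 16, 20, 30, 32, 29]
Partition 4: pivot=29 at index 4 -> [-1, 1, 16, 20, 29, 32, 30]
Partition 5: pivot=30 at index 5 -> [-1, 1, 16, 20, 29, 30, 32]


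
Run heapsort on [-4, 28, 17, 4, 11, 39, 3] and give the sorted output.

Build heap: [39, 28, 17, 4, 11, -4, 3]
Extract 39: [28, 11, 17, 4, 3, -4, 39]
Extract 28: [17, 11, -4, 4, 3, 28, 39]
Extract 17: [11, 4, -4, 3, 17, 28, 39]
Extract 11: [4, 3, -4, 11, 17, 28, 39]
Extract 4: [3, -4, 4, 11, 17, 28, 39]
Extract 3: [-4, 3, 4, 11, 17, 28, 39]


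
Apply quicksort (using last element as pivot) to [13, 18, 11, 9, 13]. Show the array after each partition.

Partition 1: pivot=13 at index 3 -> [13, 11, 9, 13, 18]
Partition 2: pivot=9 at index 0 -> [9, 11, 13, 13, 18]
Partition 3: pivot=13 at index 2 -> [9, 11, 13, 13, 18]


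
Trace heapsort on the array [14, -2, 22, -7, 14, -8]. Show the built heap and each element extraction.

Build heap: [22, 14, 14, -7, -2, -8]
Extract 22: [14, -2, 14, -7, -8, 22]
Extract 14: [14, -2, -8, -7, 14, 22]
Extract 14: [-2, -7, -8, 14, 14, 22]
Extract -2: [-7, -8, -2, 14, 14, 22]
Extract -7: [-8, -7, -2, 14, 14, 22]


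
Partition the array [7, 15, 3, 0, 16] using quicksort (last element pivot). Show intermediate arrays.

Partition 1: pivot=16 at index 4 -> [7, 15, 3, 0, 16]
Partition 2: pivot=0 at index 0 -> [0, 15, 3, 7, 16]
Partition 3: pivot=7 at index 2 -> [0, 3, 7, 15, 16]


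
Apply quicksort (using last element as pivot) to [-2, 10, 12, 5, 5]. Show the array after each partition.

Partition 1: pivot=5 at index 2 -> [-2, 5, 5, 10, 12]
Partition 2: pivot=5 at index 1 -> [-2, 5, 5, 10, 12]
Partition 3: pivot=12 at index 4 -> [-2, 5, 5, 10, 12]


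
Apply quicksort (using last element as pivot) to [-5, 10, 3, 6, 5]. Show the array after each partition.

Partition 1: pivot=5 at index 2 -> [-5, 3, 5, 6, 10]
Partition 2: pivot=3 at index 1 -> [-5, 3, 5, 6, 10]
Partition 3: pivot=10 at index 4 -> [-5, 3, 5, 6, 10]


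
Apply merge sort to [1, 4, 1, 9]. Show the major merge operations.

Divide and conquer:
  Merge [1] + [4] -> [1, 4]
  Merge [1] + [9] -> [1, 9]
  Merge [1, 4] + [1, 9] -> [1, 1, 4, 9]


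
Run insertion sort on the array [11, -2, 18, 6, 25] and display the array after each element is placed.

First element 11 is already 'sorted'
Insert -2: shifted 1 elements -> [-2, 11, 18, 6, 25]
Insert 18: shifted 0 elements -> [-2, 11, 18, 6, 25]
Insert 6: shifted 2 elements -> [-2, 6, 11, 18, 25]
Insert 25: shifted 0 elements -> [-2, 6, 11, 18, 25]


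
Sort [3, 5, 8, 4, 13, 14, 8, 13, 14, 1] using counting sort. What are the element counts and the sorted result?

Count array: [0, 1, 0, 1, 1, 1, 0, 0, 2, 0, 0, 0, 0, 2, 2]
(count[i] = number of elements equal to i)
Cumulative count: [0, 1, 1, 2, 3, 4, 4, 4, 6, 6, 6, 6, 6, 8, 10]
Sorted: [1, 3, 4, 5, 8, 8, 13, 13, 14, 14]


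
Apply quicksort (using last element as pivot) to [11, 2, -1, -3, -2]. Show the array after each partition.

Partition 1: pivot=-2 at index 1 -> [-3, -2, -1, 11, 2]
Partition 2: pivot=2 at index 3 -> [-3, -2, -1, 2, 11]


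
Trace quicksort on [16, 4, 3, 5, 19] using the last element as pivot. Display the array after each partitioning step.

Partition 1: pivot=19 at index 4 -> [16, 4, 3, 5, 19]
Partition 2: pivot=5 at index 2 -> [4, 3, 5, 16, 19]
Partition 3: pivot=3 at index 0 -> [3, 4, 5, 16, 19]


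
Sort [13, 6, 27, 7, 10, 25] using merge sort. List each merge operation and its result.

Divide and conquer:
  Merge [6] + [27] -> [6, 27]
  Merge [13] + [6, 27] -> [6, 13, 27]
  Merge [10] + [25] -> [10, 25]
  Merge [7] + [10, 25] -> [7, 10, 25]
  Merge [6, 13, 27] + [7, 10, 25] -> [6, 7, 10, 13, 25, 27]


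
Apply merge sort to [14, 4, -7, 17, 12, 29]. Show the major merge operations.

Divide and conquer:
  Merge [4] + [-7] -> [-7, 4]
  Merge [14] + [-7, 4] -> [-7, 4, 14]
  Merge [12] + [29] -> [12, 29]
  Merge [17] + [12, 29] -> [12, 17, 29]
  Merge [-7, 4, 14] + [12, 17, 29] -> [-7, 4, 12, 14, 17, 29]


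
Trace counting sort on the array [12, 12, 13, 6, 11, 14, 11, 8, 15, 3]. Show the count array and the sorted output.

Count array: [0, 0, 0, 1, 0, 0, 1, 0, 1, 0, 0, 2, 2, 1, 1, 1]
(count[i] = number of elements equal to i)
Cumulative count: [0, 0, 0, 1, 1, 1, 2, 2, 3, 3, 3, 5, 7, 8, 9, 10]
Sorted: [3, 6, 8, 11, 11, 12, 12, 13, 14, 15]


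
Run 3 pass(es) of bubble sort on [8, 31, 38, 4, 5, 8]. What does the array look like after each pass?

After pass 1: [8, 31, 4, 5, 8, 38] (3 swaps)
After pass 2: [8, 4, 5, 8, 31, 38] (3 swaps)
After pass 3: [4, 5, 8, 8, 31, 38] (2 swaps)
Total swaps: 8


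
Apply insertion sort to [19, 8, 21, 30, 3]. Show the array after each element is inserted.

First element 19 is already 'sorted'
Insert 8: shifted 1 elements -> [8, 19, 21, 30, 3]
Insert 21: shifted 0 elements -> [8, 19, 21, 30, 3]
Insert 30: shifted 0 elements -> [8, 19, 21, 30, 3]
Insert 3: shifted 4 elements -> [3, 8, 19, 21, 30]


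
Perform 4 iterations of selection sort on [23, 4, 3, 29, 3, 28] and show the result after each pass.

Pass 1: Select minimum 3 at index 2, swap -> [3, 4, 23, 29, 3, 28]
Pass 2: Select minimum 3 at index 4, swap -> [3, 3, 23, 29, 4, 28]
Pass 3: Select minimum 4 at index 4, swap -> [3, 3, 4, 29, 23, 28]
Pass 4: Select minimum 23 at index 4, swap -> [3, 3, 4, 23, 29, 28]


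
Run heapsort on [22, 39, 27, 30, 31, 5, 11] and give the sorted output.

Build heap: [39, 31, 27, 30, 22, 5, 11]
Extract 39: [31, 30, 27, 11, 22, 5, 39]
Extract 31: [30, 22, 27, 11, 5, 31, 39]
Extract 30: [27, 22, 5, 11, 30, 31, 39]
Extract 27: [22, 11, 5, 27, 30, 31, 39]
Extract 22: [11, 5, 22, 27, 30, 31, 39]
Extract 11: [5, 11, 22, 27, 30, 31, 39]


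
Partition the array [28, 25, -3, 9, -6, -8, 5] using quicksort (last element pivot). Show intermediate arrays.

Partition 1: pivot=5 at index 3 -> [-3, -6, -8, 5, 25, 28, 9]
Partition 2: pivot=-8 at index 0 -> [-8, -6, -3, 5, 25, 28, 9]
Partition 3: pivot=-3 at index 2 -> [-8, -6, -3, 5, 25, 28, 9]
Partition 4: pivot=9 at index 4 -> [-8, -6, -3, 5, 9, 28, 25]
Partition 5: pivot=25 at index 5 -> [-8, -6, -3, 5, 9, 25, 28]


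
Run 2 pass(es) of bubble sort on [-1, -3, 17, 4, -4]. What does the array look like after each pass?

After pass 1: [-3, -1, 4, -4, 17] (3 swaps)
After pass 2: [-3, -1, -4, 4, 17] (1 swaps)
Total swaps: 4


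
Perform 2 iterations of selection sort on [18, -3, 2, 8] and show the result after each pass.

Pass 1: Select minimum -3 at index 1, swap -> [-3, 18, 2, 8]
Pass 2: Select minimum 2 at index 2, swap -> [-3, 2, 18, 8]


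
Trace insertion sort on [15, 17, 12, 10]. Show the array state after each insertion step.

First element 15 is already 'sorted'
Insert 17: shifted 0 elements -> [15, 17, 12, 10]
Insert 12: shifted 2 elements -> [12, 15, 17, 10]
Insert 10: shifted 3 elements -> [10, 12, 15, 17]


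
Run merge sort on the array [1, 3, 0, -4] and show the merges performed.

Divide and conquer:
  Merge [1] + [3] -> [1, 3]
  Merge [0] + [-4] -> [-4, 0]
  Merge [1, 3] + [-4, 0] -> [-4, 0, 1, 3]


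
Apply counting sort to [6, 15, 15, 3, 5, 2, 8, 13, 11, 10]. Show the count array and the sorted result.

Count array: [0, 0, 1, 1, 0, 1, 1, 0, 1, 0, 1, 1, 0, 1, 0, 2]
(count[i] = number of elements equal to i)
Cumulative count: [0, 0, 1, 2, 2, 3, 4, 4, 5, 5, 6, 7, 7, 8, 8, 10]
Sorted: [2, 3, 5, 6, 8, 10, 11, 13, 15, 15]


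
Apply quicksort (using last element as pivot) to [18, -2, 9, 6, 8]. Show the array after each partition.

Partition 1: pivot=8 at index 2 -> [-2, 6, 8, 18, 9]
Partition 2: pivot=6 at index 1 -> [-2, 6, 8, 18, 9]
Partition 3: pivot=9 at index 3 -> [-2, 6, 8, 9, 18]


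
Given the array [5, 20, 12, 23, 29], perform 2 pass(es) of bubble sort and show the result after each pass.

After pass 1: [5, 12, 20, 23, 29] (1 swaps)
After pass 2: [5, 12, 20, 23, 29] (0 swaps)
Total swaps: 1


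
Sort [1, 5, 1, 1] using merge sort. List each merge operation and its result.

Divide and conquer:
  Merge [1] + [5] -> [1, 5]
  Merge [1] + [1] -> [1, 1]
  Merge [1, 5] + [1, 1] -> [1, 1, 1, 5]


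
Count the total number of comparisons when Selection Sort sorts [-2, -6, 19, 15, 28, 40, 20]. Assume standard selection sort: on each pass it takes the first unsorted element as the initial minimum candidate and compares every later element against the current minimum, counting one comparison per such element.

Pass 1: scan indices 1..6 for the minimum = 6 comparison(s); min is -6, place at index 0 -> [-6, -2, 19, 15, 28, 40, 20]
Pass 2: scan indices 2..6 for the minimum = 5 comparison(s); min is -2, place at index 1 -> [-6, -2, 19, 15, 28, 40, 20]
Pass 3: scan indices 3..6 for the minimum = 4 comparison(s); min is 15, place at index 2 -> [-6, -2, 15, 19, 28, 40, 20]
Pass 4: scan indices 4..6 for the minimum = 3 comparison(s); min is 19, place at index 3 -> [-6, -2, 15, 19, 28, 40, 20]
Pass 5: scan indices 5..6 for the minimum = 2 comparison(s); min is 20, place at index 4 -> [-6, -2, 15, 19, 20, 40, 28]
Pass 6: scan indices 6..6 for the minimum = 1 comparison(s); min is 28, place at index 5 -> [-6, -2, 15, 19, 20, 28, 40]
Selection sort always scans the whole unsorted suffix, so the count is (n-1) + (n-2) + ... + 1 = n(n-1)/2 = 7*6/2 = 21 regardless of the input order.
Total comparisons: 6 + 5 + 4 + 3 + 2 + 1 = 21


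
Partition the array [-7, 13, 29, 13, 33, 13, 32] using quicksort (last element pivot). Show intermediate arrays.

Partition 1: pivot=32 at index 5 -> [-7, 13, 29, 13, 13, 32, 33]
Partition 2: pivot=13 at index 3 -> [-7, 13, 13, 13, 29, 32, 33]
Partition 3: pivot=13 at index 2 -> [-7, 13, 13, 13, 29, 32, 33]
Partition 4: pivot=13 at index 1 -> [-7, 13, 13, 13, 29, 32, 33]


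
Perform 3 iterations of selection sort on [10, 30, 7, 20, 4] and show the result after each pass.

Pass 1: Select minimum 4 at index 4, swap -> [4, 30, 7, 20, 10]
Pass 2: Select minimum 7 at index 2, swap -> [4, 7, 30, 20, 10]
Pass 3: Select minimum 10 at index 4, swap -> [4, 7, 10, 20, 30]


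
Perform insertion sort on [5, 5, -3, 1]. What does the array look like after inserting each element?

First element 5 is already 'sorted'
Insert 5: shifted 0 elements -> [5, 5, -3, 1]
Insert -3: shifted 2 elements -> [-3, 5, 5, 1]
Insert 1: shifted 2 elements -> [-3, 1, 5, 5]


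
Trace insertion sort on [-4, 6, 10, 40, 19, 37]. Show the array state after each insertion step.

First element -4 is already 'sorted'
Insert 6: shifted 0 elements -> [-4, 6, 10, 40, 19, 37]
Insert 10: shifted 0 elements -> [-4, 6, 10, 40, 19, 37]
Insert 40: shifted 0 elements -> [-4, 6, 10, 40, 19, 37]
Insert 19: shifted 1 elements -> [-4, 6, 10, 19, 40, 37]
Insert 37: shifted 1 elements -> [-4, 6, 10, 19, 37, 40]


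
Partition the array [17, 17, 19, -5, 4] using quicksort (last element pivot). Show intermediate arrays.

Partition 1: pivot=4 at index 1 -> [-5, 4, 19, 17, 17]
Partition 2: pivot=17 at index 3 -> [-5, 4, 17, 17, 19]


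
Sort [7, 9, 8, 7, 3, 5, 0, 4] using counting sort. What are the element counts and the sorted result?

Count array: [1, 0, 0, 1, 1, 1, 0, 2, 1, 1]
(count[i] = number of elements equal to i)
Cumulative count: [1, 1, 1, 2, 3, 4, 4, 6, 7, 8]
Sorted: [0, 3, 4, 5, 7, 7, 8, 9]


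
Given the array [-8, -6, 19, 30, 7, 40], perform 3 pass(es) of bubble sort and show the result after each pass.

After pass 1: [-8, -6, 19, 7, 30, 40] (1 swaps)
After pass 2: [-8, -6, 7, 19, 30, 40] (1 swaps)
After pass 3: [-8, -6, 7, 19, 30, 40] (0 swaps)
Total swaps: 2


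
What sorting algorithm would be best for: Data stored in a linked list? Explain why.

Best choice: Merge sort
Reason: Merge sort doesn't require random access; can be done in O(1) extra space for linked lists


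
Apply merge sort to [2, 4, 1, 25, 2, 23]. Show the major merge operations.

Divide and conquer:
  Merge [4] + [1] -> [1, 4]
  Merge [2] + [1, 4] -> [1, 2, 4]
  Merge [2] + [23] -> [2, 23]
  Merge [25] + [2, 23] -> [2, 23, 25]
  Merge [1, 2, 4] + [2, 23, 25] -> [1, 2, 2, 4, 23, 25]


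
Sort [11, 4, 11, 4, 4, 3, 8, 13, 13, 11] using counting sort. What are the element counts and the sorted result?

Count array: [0, 0, 0, 1, 3, 0, 0, 0, 1, 0, 0, 3, 0, 2]
(count[i] = number of elements equal to i)
Cumulative count: [0, 0, 0, 1, 4, 4, 4, 4, 5, 5, 5, 8, 8, 10]
Sorted: [3, 4, 4, 4, 8, 11, 11, 11, 13, 13]


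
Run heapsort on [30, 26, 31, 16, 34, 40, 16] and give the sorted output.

Build heap: [40, 34, 31, 16, 26, 30, 16]
Extract 40: [34, 26, 31, 16, 16, 30, 40]
Extract 34: [31, 26, 30, 16, 16, 34, 40]
Extract 31: [30, 26, 16, 16, 31, 34, 40]
Extract 30: [26, 16, 16, 30, 31, 34, 40]
Extract 26: [16, 16, 26, 30, 31, 34, 40]
Extract 16: [16, 16, 26, 30, 31, 34, 40]


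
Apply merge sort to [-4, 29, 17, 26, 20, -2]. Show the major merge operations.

Divide and conquer:
  Merge [29] + [17] -> [17, 29]
  Merge [-4] + [17, 29] -> [-4, 17, 29]
  Merge [20] + [-2] -> [-2, 20]
  Merge [26] + [-2, 20] -> [-2, 20, 26]
  Merge [-4, 17, 29] + [-2, 20, 26] -> [-4, -2, 17, 20, 26, 29]


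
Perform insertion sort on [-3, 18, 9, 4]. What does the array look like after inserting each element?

First element -3 is already 'sorted'
Insert 18: shifted 0 elements -> [-3, 18, 9, 4]
Insert 9: shifted 1 elements -> [-3, 9, 18, 4]
Insert 4: shifted 2 elements -> [-3, 4, 9, 18]


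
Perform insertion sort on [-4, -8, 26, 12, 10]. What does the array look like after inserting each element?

First element -4 is already 'sorted'
Insert -8: shifted 1 elements -> [-8, -4, 26, 12, 10]
Insert 26: shifted 0 elements -> [-8, -4, 26, 12, 10]
Insert 12: shifted 1 elements -> [-8, -4, 12, 26, 10]
Insert 10: shifted 2 elements -> [-8, -4, 10, 12, 26]


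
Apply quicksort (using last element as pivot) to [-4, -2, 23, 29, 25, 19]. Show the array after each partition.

Partition 1: pivot=19 at index 2 -> [-4, -2, 19, 29, 25, 23]
Partition 2: pivot=-2 at index 1 -> [-4, -2, 19, 29, 25, 23]
Partition 3: pivot=23 at index 3 -> [-4, -2, 19, 23, 25, 29]
Partition 4: pivot=29 at index 5 -> [-4, -2, 19, 23, 25, 29]


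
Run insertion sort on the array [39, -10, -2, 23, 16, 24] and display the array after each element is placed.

First element 39 is already 'sorted'
Insert -10: shifted 1 elements -> [-10, 39, -2, 23, 16, 24]
Insert -2: shifted 1 elements -> [-10, -2, 39, 23, 16, 24]
Insert 23: shifted 1 elements -> [-10, -2, 23, 39, 16, 24]
Insert 16: shifted 2 elements -> [-10, -2, 16, 23, 39, 24]
Insert 24: shifted 1 elements -> [-10, -2, 16, 23, 24, 39]


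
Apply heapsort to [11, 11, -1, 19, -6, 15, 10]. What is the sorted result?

Build heap: [19, 11, 15, 11, -6, -1, 10]
Extract 19: [15, 11, 10, 11, -6, -1, 19]
Extract 15: [11, 11, 10, -1, -6, 15, 19]
Extract 11: [11, -1, 10, -6, 11, 15, 19]
Extract 11: [10, -1, -6, 11, 11, 15, 19]
Extract 10: [-1, -6, 10, 11, 11, 15, 19]
Extract -1: [-6, -1, 10, 11, 11, 15, 19]


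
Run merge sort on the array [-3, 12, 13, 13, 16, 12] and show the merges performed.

Divide and conquer:
  Merge [12] + [13] -> [12, 13]
  Merge [-3] + [12, 13] -> [-3, 12, 13]
  Merge [16] + [12] -> [12, 16]
  Merge [13] + [12, 16] -> [12, 13, 16]
  Merge [-3, 12, 13] + [12, 13, 16] -> [-3, 12, 12, 13, 13, 16]


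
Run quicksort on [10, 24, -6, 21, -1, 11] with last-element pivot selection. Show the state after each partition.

Partition 1: pivot=11 at index 3 -> [10, -6, -1, 11, 24, 21]
Partition 2: pivot=-1 at index 1 -> [-6, -1, 10, 11, 24, 21]
Partition 3: pivot=21 at index 4 -> [-6, -1, 10, 11, 21, 24]


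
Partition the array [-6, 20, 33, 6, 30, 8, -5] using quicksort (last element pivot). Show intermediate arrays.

Partition 1: pivot=-5 at index 1 -> [-6, -5, 33, 6, 30, 8, 20]
Partition 2: pivot=20 at index 4 -> [-6, -5, 6, 8, 20, 33, 30]
Partition 3: pivot=8 at index 3 -> [-6, -5, 6, 8, 20, 33, 30]
Partition 4: pivot=30 at index 5 -> [-6, -5, 6, 8, 20, 30, 33]


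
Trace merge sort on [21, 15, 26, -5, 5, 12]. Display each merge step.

Divide and conquer:
  Merge [15] + [26] -> [15, 26]
  Merge [21] + [15, 26] -> [15, 21, 26]
  Merge [5] + [12] -> [5, 12]
  Merge [-5] + [5, 12] -> [-5, 5, 12]
  Merge [15, 21, 26] + [-5, 5, 12] -> [-5, 5, 12, 15, 21, 26]


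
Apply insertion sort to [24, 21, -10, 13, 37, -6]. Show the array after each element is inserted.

First element 24 is already 'sorted'
Insert 21: shifted 1 elements -> [21, 24, -10, 13, 37, -6]
Insert -10: shifted 2 elements -> [-10, 21, 24, 13, 37, -6]
Insert 13: shifted 2 elements -> [-10, 13, 21, 24, 37, -6]
Insert 37: shifted 0 elements -> [-10, 13, 21, 24, 37, -6]
Insert -6: shifted 4 elements -> [-10, -6, 13, 21, 24, 37]


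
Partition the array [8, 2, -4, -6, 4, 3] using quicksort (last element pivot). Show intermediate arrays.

Partition 1: pivot=3 at index 3 -> [2, -4, -6, 3, 4, 8]
Partition 2: pivot=-6 at index 0 -> [-6, -4, 2, 3, 4, 8]
Partition 3: pivot=2 at index 2 -> [-6, -4, 2, 3, 4, 8]
Partition 4: pivot=8 at index 5 -> [-6, -4, 2, 3, 4, 8]


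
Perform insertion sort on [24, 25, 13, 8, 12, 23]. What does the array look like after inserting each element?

First element 24 is already 'sorted'
Insert 25: shifted 0 elements -> [24, 25, 13, 8, 12, 23]
Insert 13: shifted 2 elements -> [13, 24, 25, 8, 12, 23]
Insert 8: shifted 3 elements -> [8, 13, 24, 25, 12, 23]
Insert 12: shifted 3 elements -> [8, 12, 13, 24, 25, 23]
Insert 23: shifted 2 elements -> [8, 12, 13, 23, 24, 25]


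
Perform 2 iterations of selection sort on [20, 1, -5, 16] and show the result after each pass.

Pass 1: Select minimum -5 at index 2, swap -> [-5, 1, 20, 16]
Pass 2: Select minimum 1 at index 1, swap -> [-5, 1, 20, 16]


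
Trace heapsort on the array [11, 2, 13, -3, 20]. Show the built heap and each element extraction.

Build heap: [20, 11, 13, -3, 2]
Extract 20: [13, 11, 2, -3, 20]
Extract 13: [11, -3, 2, 13, 20]
Extract 11: [2, -3, 11, 13, 20]
Extract 2: [-3, 2, 11, 13, 20]


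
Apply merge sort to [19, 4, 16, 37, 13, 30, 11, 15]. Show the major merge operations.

Divide and conquer:
  Merge [19] + [4] -> [4, 19]
  Merge [16] + [37] -> [16, 37]
  Merge [4, 19] + [16, 37] -> [4, 16, 19, 37]
  Merge [13] + [30] -> [13, 30]
  Merge [11] + [15] -> [11, 15]
  Merge [13, 30] + [11, 15] -> [11, 13, 15, 30]
  Merge [4, 16, 19, 37] + [11, 13, 15, 30] -> [4, 11, 13, 15, 16, 19, 30, 37]


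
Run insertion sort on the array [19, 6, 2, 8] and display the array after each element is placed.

First element 19 is already 'sorted'
Insert 6: shifted 1 elements -> [6, 19, 2, 8]
Insert 2: shifted 2 elements -> [2, 6, 19, 8]
Insert 8: shifted 1 elements -> [2, 6, 8, 19]


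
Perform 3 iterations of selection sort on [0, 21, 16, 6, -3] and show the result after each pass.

Pass 1: Select minimum -3 at index 4, swap -> [-3, 21, 16, 6, 0]
Pass 2: Select minimum 0 at index 4, swap -> [-3, 0, 16, 6, 21]
Pass 3: Select minimum 6 at index 3, swap -> [-3, 0, 6, 16, 21]


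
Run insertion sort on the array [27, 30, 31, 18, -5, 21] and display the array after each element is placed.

First element 27 is already 'sorted'
Insert 30: shifted 0 elements -> [27, 30, 31, 18, -5, 21]
Insert 31: shifted 0 elements -> [27, 30, 31, 18, -5, 21]
Insert 18: shifted 3 elements -> [18, 27, 30, 31, -5, 21]
Insert -5: shifted 4 elements -> [-5, 18, 27, 30, 31, 21]
Insert 21: shifted 3 elements -> [-5, 18, 21, 27, 30, 31]


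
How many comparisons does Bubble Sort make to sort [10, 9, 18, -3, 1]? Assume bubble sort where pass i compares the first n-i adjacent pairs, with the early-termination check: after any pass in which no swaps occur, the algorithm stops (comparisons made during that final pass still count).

Pass 1: compare adjacent pairs (0,1)..(3,4) = 4 comparison(s), 3 swap(s) -> [9, 10, -3, 1, 18]
Pass 2: compare adjacent pairs (0,1)..(2,3) = 3 comparison(s), 2 swap(s) -> [9, -3, 1, 10, 18]
Pass 3: compare adjacent pairs (0,1)..(1,2) = 2 comparison(s), 2 swap(s) -> [-3, 1, 9, 10, 18]
Pass 4: compare adjacent pairs (0,1)..(0,1) = 1 comparison(s), 0 swap(s) -> [-3, 1, 9, 10, 18]
No swaps in this pass, so bubble sort stops here.
Total comparisons: 4 + 3 + 2 + 1 = 10


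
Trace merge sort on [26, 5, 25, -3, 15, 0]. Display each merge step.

Divide and conquer:
  Merge [5] + [25] -> [5, 25]
  Merge [26] + [5, 25] -> [5, 25, 26]
  Merge [15] + [0] -> [0, 15]
  Merge [-3] + [0, 15] -> [-3, 0, 15]
  Merge [5, 25, 26] + [-3, 0, 15] -> [-3, 0, 5, 15, 25, 26]


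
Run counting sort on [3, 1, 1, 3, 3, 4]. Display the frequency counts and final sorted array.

Count array: [0, 2, 0, 3, 1]
(count[i] = number of elements equal to i)
Cumulative count: [0, 2, 2, 5, 6]
Sorted: [1, 1, 3, 3, 3, 4]


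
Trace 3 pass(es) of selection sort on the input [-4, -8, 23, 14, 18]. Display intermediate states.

Pass 1: Select minimum -8 at index 1, swap -> [-8, -4, 23, 14, 18]
Pass 2: Select minimum -4 at index 1, swap -> [-8, -4, 23, 14, 18]
Pass 3: Select minimum 14 at index 3, swap -> [-8, -4, 14, 23, 18]


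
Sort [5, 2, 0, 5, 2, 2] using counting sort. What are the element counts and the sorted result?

Count array: [1, 0, 3, 0, 0, 2]
(count[i] = number of elements equal to i)
Cumulative count: [1, 1, 4, 4, 4, 6]
Sorted: [0, 2, 2, 2, 5, 5]


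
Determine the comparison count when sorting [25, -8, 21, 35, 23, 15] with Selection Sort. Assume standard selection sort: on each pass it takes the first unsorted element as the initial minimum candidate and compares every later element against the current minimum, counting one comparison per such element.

Pass 1: scan indices 1..5 for the minimum = 5 comparison(s); min is -8, place at index 0 -> [-8, 25, 21, 35, 23, 15]
Pass 2: scan indices 2..5 for the minimum = 4 comparison(s); min is 15, place at index 1 -> [-8, 15, 21, 35, 23, 25]
Pass 3: scan indices 3..5 for the minimum = 3 comparison(s); min is 21, place at index 2 -> [-8, 15, 21, 35, 23, 25]
Pass 4: scan indices 4..5 for the minimum = 2 comparison(s); min is 23, place at index 3 -> [-8, 15, 21, 23, 35, 25]
Pass 5: scan indices 5..5 for the minimum = 1 comparison(s); min is 25, place at index 4 -> [-8, 15, 21, 23, 25, 35]
Selection sort always scans the whole unsorted suffix, so the count is (n-1) + (n-2) + ... + 1 = n(n-1)/2 = 6*5/2 = 15 regardless of the input order.
Total comparisons: 5 + 4 + 3 + 2 + 1 = 15
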